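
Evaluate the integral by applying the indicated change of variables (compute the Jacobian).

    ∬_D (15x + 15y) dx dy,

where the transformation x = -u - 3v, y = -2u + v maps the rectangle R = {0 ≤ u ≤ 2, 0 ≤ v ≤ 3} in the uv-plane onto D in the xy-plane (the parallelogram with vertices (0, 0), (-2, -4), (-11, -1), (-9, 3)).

Compute the Jacobian determinant of (x, y) with respect to (u, v):

    ∂(x,y)/∂(u,v) = | -1  -3 | = (-1)(1) - (-3)(-2) = -7.
                   | -2  1 |

Its absolute value is |J| = 7 (the area scaling factor).

Substituting x = -u - 3v, y = -2u + v into the integrand,

    15x + 15y → -45u - 30v,

so the integral becomes

    ∬_R (-45u - 30v) · |J| du dv = ∫_0^2 ∫_0^3 (-315u - 210v) dv du.

Inner (v): -945u - 945.
Outer (u): -3780.

Therefore ∬_D (15x + 15y) dx dy = -3780.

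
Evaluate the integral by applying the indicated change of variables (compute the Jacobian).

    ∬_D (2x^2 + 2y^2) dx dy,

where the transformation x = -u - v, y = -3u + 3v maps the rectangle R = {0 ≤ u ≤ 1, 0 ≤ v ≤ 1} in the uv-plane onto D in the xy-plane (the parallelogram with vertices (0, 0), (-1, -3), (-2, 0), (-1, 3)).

Compute the Jacobian determinant of (x, y) with respect to (u, v):

    ∂(x,y)/∂(u,v) = | -1  -1 | = (-1)(3) - (-1)(-3) = -6.
                   | -3  3 |

Its absolute value is |J| = 6 (the area scaling factor).

Substituting x = -u - v, y = -3u + 3v into the integrand,

    2x^2 + 2y^2 → 20u^2 - 32u v + 20v^2,

so the integral becomes

    ∬_R (20u^2 - 32u v + 20v^2) · |J| du dv = ∫_0^1 ∫_0^1 (120u^2 - 192u v + 120v^2) dv du.

Inner (v): 120u^2 - 96u + 40.
Outer (u): 32.

Therefore ∬_D (2x^2 + 2y^2) dx dy = 32.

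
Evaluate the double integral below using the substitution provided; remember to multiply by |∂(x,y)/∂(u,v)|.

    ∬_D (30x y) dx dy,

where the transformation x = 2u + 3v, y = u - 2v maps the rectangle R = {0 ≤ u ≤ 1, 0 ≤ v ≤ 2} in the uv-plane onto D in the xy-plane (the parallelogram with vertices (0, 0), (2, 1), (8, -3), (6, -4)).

Compute the Jacobian determinant of (x, y) with respect to (u, v):

    ∂(x,y)/∂(u,v) = | 2  3 | = (2)(-2) - (3)(1) = -7.
                   | 1  -2 |

Its absolute value is |J| = 7 (the area scaling factor).

Substituting x = 2u + 3v, y = u - 2v into the integrand,

    30x y → 60u^2 - 30u v - 180v^2,

so the integral becomes

    ∬_R (60u^2 - 30u v - 180v^2) · |J| du dv = ∫_0^1 ∫_0^2 (420u^2 - 210u v - 1260v^2) dv du.

Inner (v): 840u^2 - 420u - 3360.
Outer (u): -3290.

Therefore ∬_D (30x y) dx dy = -3290.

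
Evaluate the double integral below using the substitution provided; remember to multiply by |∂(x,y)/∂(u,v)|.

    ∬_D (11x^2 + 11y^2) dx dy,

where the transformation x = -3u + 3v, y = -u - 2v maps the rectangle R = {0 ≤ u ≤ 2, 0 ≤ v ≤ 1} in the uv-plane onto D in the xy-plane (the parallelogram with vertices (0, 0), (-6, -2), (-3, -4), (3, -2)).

Compute the Jacobian determinant of (x, y) with respect to (u, v):

    ∂(x,y)/∂(u,v) = | -3  3 | = (-3)(-2) - (3)(-1) = 9.
                   | -1  -2 |

Its absolute value is |J| = 9 (the area scaling factor).

Substituting x = -3u + 3v, y = -u - 2v into the integrand,

    11x^2 + 11y^2 → 110u^2 - 154u v + 143v^2,

so the integral becomes

    ∬_R (110u^2 - 154u v + 143v^2) · |J| du dv = ∫_0^2 ∫_0^1 (990u^2 - 1386u v + 1287v^2) dv du.

Inner (v): 990u^2 - 693u + 429.
Outer (u): 2112.

Therefore ∬_D (11x^2 + 11y^2) dx dy = 2112.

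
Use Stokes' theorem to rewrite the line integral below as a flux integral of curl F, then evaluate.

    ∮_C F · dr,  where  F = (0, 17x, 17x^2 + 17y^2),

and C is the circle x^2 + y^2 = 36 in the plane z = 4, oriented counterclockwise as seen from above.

Let S be the flat disk x^2 + y^2 ≤ 36 in the plane z = 4, with upward unit normal n̂ = ẑ. By Stokes' theorem,

    ∮_C F · dr = ∬_S (∇ × F) · n̂ dS = ∬_D (curl F)_z dA,

where D is the disk x^2 + y^2 ≤ 36.

Compute the curl of F = (0, 17x, 17x^2 + 17y^2):
    (∇ × F)_x = ∂F_z/∂y - ∂F_y/∂z = 34y,
    (∇ × F)_y = ∂F_x/∂z - ∂F_z/∂x = -34x,
    (∇ × F)_z = ∂F_y/∂x - ∂F_x/∂y = 17.

On z = 4, (curl F)_z = 17.

Convert to polar (x = r cos θ, y = r sin θ, dA = r dr dθ); the integrand becomes 17, so

    ∬_D (curl F)_z dA = ∫_0^{2π} ∫_0^{6} (17) · r dr dθ.

Inner (r from 0 to 6): 306.
Outer (θ from 0 to 2π): 612π.

Therefore ∮_C F · dr = 612π.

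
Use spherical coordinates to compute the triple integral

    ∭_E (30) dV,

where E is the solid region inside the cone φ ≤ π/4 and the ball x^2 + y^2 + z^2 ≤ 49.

In spherical coordinates, x = ρ sin(φ) cos(θ), y = ρ sin(φ) sin(θ), z = ρ cos(φ), and dV = ρ^2 sin(φ) dρ dφ dθ.

The integrand becomes 30, so

    ∭_E (30) dV = ∫_{0}^{2π} ∫_{0}^{π/4} ∫_{0}^{7} (30) · ρ^2 sin(φ) dρ dφ dθ.

Inner (ρ): 3430sin(φ).
Middle (φ): 3430 - 1715sqrt(2).
Outer (θ): 3430π (2 - sqrt(2)).

Therefore the triple integral equals 3430π (2 - sqrt(2)).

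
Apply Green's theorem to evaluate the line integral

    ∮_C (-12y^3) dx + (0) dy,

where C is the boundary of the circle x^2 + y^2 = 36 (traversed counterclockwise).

Green's theorem converts the closed line integral into a double integral over the enclosed region D:

    ∮_C P dx + Q dy = ∬_D (∂Q/∂x - ∂P/∂y) dA.

Here P = -12y^3, Q = 0, so

    ∂Q/∂x = 0,    ∂P/∂y = -36y^2,
    ∂Q/∂x - ∂P/∂y = 36y^2.

D is the region x^2 + y^2 ≤ 36. Evaluating the double integral:

In polar coordinates (x = r cos θ, y = r sin θ, dA = r dr dθ) the integrand becomes 36r^2sin(θ)^2, so

    ∬_D (36y^2) dA = ∫_0^{2π} ∫_0^{6} (36r^2sin(θ)^2) · r dr dθ.

Inner (r from 0 to 6): 11664sin(θ)^2.
Outer (θ from 0 to 2π): 11664π.

Therefore ∮_C P dx + Q dy = 11664π.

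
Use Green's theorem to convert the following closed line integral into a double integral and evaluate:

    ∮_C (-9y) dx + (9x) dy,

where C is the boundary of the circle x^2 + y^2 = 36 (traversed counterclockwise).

Green's theorem converts the closed line integral into a double integral over the enclosed region D:

    ∮_C P dx + Q dy = ∬_D (∂Q/∂x - ∂P/∂y) dA.

Here P = -9y, Q = 9x, so

    ∂Q/∂x = 9,    ∂P/∂y = -9,
    ∂Q/∂x - ∂P/∂y = 18.

D is the region x^2 + y^2 ≤ 36. Evaluating the double integral:

In polar coordinates (x = r cos θ, y = r sin θ, dA = r dr dθ) the integrand becomes 18, so

    ∬_D (18) dA = ∫_0^{2π} ∫_0^{6} (18) · r dr dθ.

Inner (r from 0 to 6): 324.
Outer (θ from 0 to 2π): 648π.

Therefore ∮_C P dx + Q dy = 648π.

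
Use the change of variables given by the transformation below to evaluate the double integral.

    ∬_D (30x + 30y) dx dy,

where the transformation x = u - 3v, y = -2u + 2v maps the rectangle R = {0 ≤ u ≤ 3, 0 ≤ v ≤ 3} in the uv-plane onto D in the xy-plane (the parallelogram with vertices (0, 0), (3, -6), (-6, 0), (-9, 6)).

Compute the Jacobian determinant of (x, y) with respect to (u, v):

    ∂(x,y)/∂(u,v) = | 1  -3 | = (1)(2) - (-3)(-2) = -4.
                   | -2  2 |

Its absolute value is |J| = 4 (the area scaling factor).

Substituting x = u - 3v, y = -2u + 2v into the integrand,

    30x + 30y → -30u - 30v,

so the integral becomes

    ∬_R (-30u - 30v) · |J| du dv = ∫_0^3 ∫_0^3 (-120u - 120v) dv du.

Inner (v): -360u - 540.
Outer (u): -3240.

Therefore ∬_D (30x + 30y) dx dy = -3240.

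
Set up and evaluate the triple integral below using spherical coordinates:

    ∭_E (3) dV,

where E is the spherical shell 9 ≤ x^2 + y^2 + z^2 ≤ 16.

In spherical coordinates, x = ρ sin(φ) cos(θ), y = ρ sin(φ) sin(θ), z = ρ cos(φ), and dV = ρ^2 sin(φ) dρ dφ dθ.

The integrand becomes 3, so

    ∭_E (3) dV = ∫_{0}^{2π} ∫_{0}^{π} ∫_{3}^{4} (3) · ρ^2 sin(φ) dρ dφ dθ.

Inner (ρ): 37sin(φ).
Middle (φ): 74.
Outer (θ): 148π.

Therefore the triple integral equals 148π.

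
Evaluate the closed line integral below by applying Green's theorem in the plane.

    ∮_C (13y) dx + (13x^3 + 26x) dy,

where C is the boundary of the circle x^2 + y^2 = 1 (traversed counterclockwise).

Green's theorem converts the closed line integral into a double integral over the enclosed region D:

    ∮_C P dx + Q dy = ∬_D (∂Q/∂x - ∂P/∂y) dA.

Here P = 13y, Q = 13x^3 + 26x, so

    ∂Q/∂x = 39x^2 + 26,    ∂P/∂y = 13,
    ∂Q/∂x - ∂P/∂y = 39x^2 + 13.

D is the region x^2 + y^2 ≤ 1. Evaluating the double integral:

In polar coordinates (x = r cos θ, y = r sin θ, dA = r dr dθ) the integrand becomes 39r^2cos(θ)^2 + 13, so

    ∬_D (39x^2 + 13) dA = ∫_0^{2π} ∫_0^{1} (39r^2cos(θ)^2 + 13) · r dr dθ.

Inner (r from 0 to 1): 39cos(θ)^2/4 + 13/2.
Outer (θ from 0 to 2π): 91π/4.

Therefore ∮_C P dx + Q dy = 91π/4.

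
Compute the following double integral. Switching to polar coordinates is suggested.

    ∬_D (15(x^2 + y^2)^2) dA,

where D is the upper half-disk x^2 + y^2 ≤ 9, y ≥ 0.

The region D is 0 ≤ r ≤ 3, 0 ≤ θ ≤ π in polar coordinates, where x = r cos(θ), y = r sin(θ), and dA = r dr dθ.

Under the substitution, the integrand becomes 15r^4, so

    ∬_D (15(x^2 + y^2)^2) dA = ∫_{0}^{π} ∫_{0}^{3} (15r^4) · r dr dθ.

Inner integral (in r): ∫_{0}^{3} (15r^4) · r dr = 3645/2.

Outer integral (in θ): ∫_{0}^{π} (3645/2) dθ = 3645π/2.

Therefore ∬_D (15(x^2 + y^2)^2) dA = 3645π/2.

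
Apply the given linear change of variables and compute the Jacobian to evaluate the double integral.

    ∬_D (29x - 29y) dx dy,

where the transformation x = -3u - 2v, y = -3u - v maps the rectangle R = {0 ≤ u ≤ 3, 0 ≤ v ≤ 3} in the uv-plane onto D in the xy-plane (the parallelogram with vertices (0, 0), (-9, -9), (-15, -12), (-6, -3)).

Compute the Jacobian determinant of (x, y) with respect to (u, v):

    ∂(x,y)/∂(u,v) = | -3  -2 | = (-3)(-1) - (-2)(-3) = -3.
                   | -3  -1 |

Its absolute value is |J| = 3 (the area scaling factor).

Substituting x = -3u - 2v, y = -3u - v into the integrand,

    29x - 29y → -29v,

so the integral becomes

    ∬_R (-29v) · |J| du dv = ∫_0^3 ∫_0^3 (-87v) dv du.

Inner (v): -783/2.
Outer (u): -2349/2.

Therefore ∬_D (29x - 29y) dx dy = -2349/2.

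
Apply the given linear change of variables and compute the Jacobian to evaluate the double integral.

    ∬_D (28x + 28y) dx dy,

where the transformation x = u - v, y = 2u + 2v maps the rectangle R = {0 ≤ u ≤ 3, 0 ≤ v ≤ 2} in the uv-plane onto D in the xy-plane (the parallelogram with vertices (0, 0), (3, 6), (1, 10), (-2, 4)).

Compute the Jacobian determinant of (x, y) with respect to (u, v):

    ∂(x,y)/∂(u,v) = | 1  -1 | = (1)(2) - (-1)(2) = 4.
                   | 2  2 |

Its absolute value is |J| = 4 (the area scaling factor).

Substituting x = u - v, y = 2u + 2v into the integrand,

    28x + 28y → 84u + 28v,

so the integral becomes

    ∬_R (84u + 28v) · |J| du dv = ∫_0^3 ∫_0^2 (336u + 112v) dv du.

Inner (v): 672u + 224.
Outer (u): 3696.

Therefore ∬_D (28x + 28y) dx dy = 3696.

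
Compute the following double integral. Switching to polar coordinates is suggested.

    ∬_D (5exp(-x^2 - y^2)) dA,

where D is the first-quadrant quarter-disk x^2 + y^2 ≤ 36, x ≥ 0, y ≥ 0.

The region D is 0 ≤ r ≤ 6, 0 ≤ θ ≤ π/2 in polar coordinates, where x = r cos(θ), y = r sin(θ), and dA = r dr dθ.

Under the substitution, the integrand becomes 5exp(-r^2), so

    ∬_D (5exp(-x^2 - y^2)) dA = ∫_{0}^{π/2} ∫_{0}^{6} (5exp(-r^2)) · r dr dθ.

Inner integral (in r): ∫_{0}^{6} (5exp(-r^2)) · r dr = 5/2 - 5exp(-36)/2.

Outer integral (in θ): ∫_{0}^{π/2} (5/2 - 5exp(-36)/2) dθ = -5π (1 - exp(36))exp(-36)/4.

Therefore ∬_D (5exp(-x^2 - y^2)) dA = -5π (1 - exp(36))exp(-36)/4.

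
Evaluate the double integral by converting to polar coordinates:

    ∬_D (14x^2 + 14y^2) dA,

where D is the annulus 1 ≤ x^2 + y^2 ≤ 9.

The region D is 1 ≤ r ≤ 3, 0 ≤ θ ≤ 2π in polar coordinates, where x = r cos(θ), y = r sin(θ), and dA = r dr dθ.

Under the substitution, the integrand becomes 14r^2, so

    ∬_D (14x^2 + 14y^2) dA = ∫_{0}^{2π} ∫_{1}^{3} (14r^2) · r dr dθ.

Inner integral (in r): ∫_{1}^{3} (14r^2) · r dr = 280.

Outer integral (in θ): ∫_{0}^{2π} (280) dθ = 560π.

Therefore ∬_D (14x^2 + 14y^2) dA = 560π.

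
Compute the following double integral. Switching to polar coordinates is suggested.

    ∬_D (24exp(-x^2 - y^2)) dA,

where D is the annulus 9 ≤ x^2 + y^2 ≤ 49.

The region D is 3 ≤ r ≤ 7, 0 ≤ θ ≤ 2π in polar coordinates, where x = r cos(θ), y = r sin(θ), and dA = r dr dθ.

Under the substitution, the integrand becomes 24exp(-r^2), so

    ∬_D (24exp(-x^2 - y^2)) dA = ∫_{0}^{2π} ∫_{3}^{7} (24exp(-r^2)) · r dr dθ.

Inner integral (in r): ∫_{3}^{7} (24exp(-r^2)) · r dr = -(12 - 12exp(40))exp(-49).

Outer integral (in θ): ∫_{0}^{2π} (-(12 - 12exp(40))exp(-49)) dθ = -24π (1 - exp(40))exp(-49).

Therefore ∬_D (24exp(-x^2 - y^2)) dA = -24π (1 - exp(40))exp(-49).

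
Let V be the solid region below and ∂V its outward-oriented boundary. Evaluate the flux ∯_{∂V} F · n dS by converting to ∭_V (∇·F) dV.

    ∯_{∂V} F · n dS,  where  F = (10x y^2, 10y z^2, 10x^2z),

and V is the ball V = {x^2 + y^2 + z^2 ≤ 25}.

By the divergence theorem,

    ∯_{∂V} F · n dS = ∭_V (∇ · F) dV.

Compute the divergence:
    ∇ · F = ∂F_x/∂x + ∂F_y/∂y + ∂F_z/∂z = 10y^2 + 10z^2 + 10x^2 = 10x^2 + 10y^2 + 10z^2.

In spherical coordinates, x = ρ sin(φ) cos(θ), y = ρ sin(φ) sin(θ), z = ρ cos(φ), dV = ρ^2 sin(φ) dρ dφ dθ, with 0 ≤ ρ ≤ 5, 0 ≤ φ ≤ π, 0 ≤ θ ≤ 2π.

The integrand, after substitution and multiplying by the volume element, becomes (10ρ^2) · ρ^2 sin(φ), so

    ∭_V (∇·F) dV = ∫_0^{2π} ∫_0^{π} ∫_0^{5} (10ρ^2) · ρ^2 sin(φ) dρ dφ dθ.

Inner (ρ from 0 to 5): 6250sin(φ).
Middle (φ from 0 to π): 12500.
Outer (θ from 0 to 2π): 25000π.

Therefore ∯_{∂V} F · n dS = 25000π.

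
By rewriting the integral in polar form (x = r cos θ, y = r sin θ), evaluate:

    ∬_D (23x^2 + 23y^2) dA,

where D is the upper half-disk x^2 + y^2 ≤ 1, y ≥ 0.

The region D is 0 ≤ r ≤ 1, 0 ≤ θ ≤ π in polar coordinates, where x = r cos(θ), y = r sin(θ), and dA = r dr dθ.

Under the substitution, the integrand becomes 23r^2, so

    ∬_D (23x^2 + 23y^2) dA = ∫_{0}^{π} ∫_{0}^{1} (23r^2) · r dr dθ.

Inner integral (in r): ∫_{0}^{1} (23r^2) · r dr = 23/4.

Outer integral (in θ): ∫_{0}^{π} (23/4) dθ = 23π/4.

Therefore ∬_D (23x^2 + 23y^2) dA = 23π/4.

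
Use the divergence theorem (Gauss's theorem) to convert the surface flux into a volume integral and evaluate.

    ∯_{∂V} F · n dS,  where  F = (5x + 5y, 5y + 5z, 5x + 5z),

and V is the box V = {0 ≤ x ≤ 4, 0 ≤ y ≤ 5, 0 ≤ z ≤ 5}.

By the divergence theorem,

    ∯_{∂V} F · n dS = ∭_V (∇ · F) dV.

Compute the divergence:
    ∇ · F = ∂F_x/∂x + ∂F_y/∂y + ∂F_z/∂z = 5 + 5 + 5 = 15.

V is a rectangular box, so dV = dx dy dz with 0 ≤ x ≤ 4, 0 ≤ y ≤ 5, 0 ≤ z ≤ 5.

Integrate (15) over V as an iterated integral:

    ∭_V (∇·F) dV = ∫_0^{4} ∫_0^{5} ∫_0^{5} (15) dz dy dx.

Inner (z from 0 to 5): 75.
Middle (y from 0 to 5): 375.
Outer (x from 0 to 4): 1500.

Therefore ∯_{∂V} F · n dS = 1500.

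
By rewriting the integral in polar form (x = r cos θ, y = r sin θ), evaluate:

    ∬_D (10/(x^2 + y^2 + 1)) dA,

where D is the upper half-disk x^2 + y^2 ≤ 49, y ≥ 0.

The region D is 0 ≤ r ≤ 7, 0 ≤ θ ≤ π in polar coordinates, where x = r cos(θ), y = r sin(θ), and dA = r dr dθ.

Under the substitution, the integrand becomes 10/(r^2 + 1), so

    ∬_D (10/(x^2 + y^2 + 1)) dA = ∫_{0}^{π} ∫_{0}^{7} (10/(r^2 + 1)) · r dr dθ.

Inner integral (in r): ∫_{0}^{7} (10/(r^2 + 1)) · r dr = log(312500000).

Outer integral (in θ): ∫_{0}^{π} (log(312500000)) dθ = log(312500000^π).

Therefore ∬_D (10/(x^2 + y^2 + 1)) dA = log(312500000^π).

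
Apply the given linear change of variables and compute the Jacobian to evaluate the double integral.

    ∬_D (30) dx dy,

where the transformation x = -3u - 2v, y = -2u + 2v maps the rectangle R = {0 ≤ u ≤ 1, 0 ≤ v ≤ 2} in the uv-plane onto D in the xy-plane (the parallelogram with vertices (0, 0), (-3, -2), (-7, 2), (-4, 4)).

Compute the Jacobian determinant of (x, y) with respect to (u, v):

    ∂(x,y)/∂(u,v) = | -3  -2 | = (-3)(2) - (-2)(-2) = -10.
                   | -2  2 |

Its absolute value is |J| = 10 (the area scaling factor).

Substituting x = -3u - 2v, y = -2u + 2v into the integrand,

    30 → 30,

so the integral becomes

    ∬_R (30) · |J| du dv = ∫_0^1 ∫_0^2 (300) dv du.

Inner (v): 600.
Outer (u): 600.

Therefore ∬_D (30) dx dy = 600.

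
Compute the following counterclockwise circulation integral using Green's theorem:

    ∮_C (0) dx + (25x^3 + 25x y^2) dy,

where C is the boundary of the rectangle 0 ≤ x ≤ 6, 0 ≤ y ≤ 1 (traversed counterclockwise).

Green's theorem converts the closed line integral into a double integral over the enclosed region D:

    ∮_C P dx + Q dy = ∬_D (∂Q/∂x - ∂P/∂y) dA.

Here P = 0, Q = 25x^3 + 25x y^2, so

    ∂Q/∂x = 75x^2 + 25y^2,    ∂P/∂y = 0,
    ∂Q/∂x - ∂P/∂y = 75x^2 + 25y^2.

D is the region 0 ≤ x ≤ 6, 0 ≤ y ≤ 1. Evaluating the double integral:

    ∬_D (75x^2 + 25y^2) dA = ∫_0^{6} ∫_0^{1} (75x^2 + 25y^2) dy dx.

Inner (y from 0 to 1): 75x^2 + 25/3.
Outer (x from 0 to 6): 5450.

Therefore ∮_C P dx + Q dy = 5450.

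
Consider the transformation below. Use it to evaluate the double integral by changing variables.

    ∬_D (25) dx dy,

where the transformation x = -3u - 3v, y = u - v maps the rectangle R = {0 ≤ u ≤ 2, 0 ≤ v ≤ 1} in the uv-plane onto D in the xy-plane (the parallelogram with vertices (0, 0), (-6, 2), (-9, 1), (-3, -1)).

Compute the Jacobian determinant of (x, y) with respect to (u, v):

    ∂(x,y)/∂(u,v) = | -3  -3 | = (-3)(-1) - (-3)(1) = 6.
                   | 1  -1 |

Its absolute value is |J| = 6 (the area scaling factor).

Substituting x = -3u - 3v, y = u - v into the integrand,

    25 → 25,

so the integral becomes

    ∬_R (25) · |J| du dv = ∫_0^2 ∫_0^1 (150) dv du.

Inner (v): 150.
Outer (u): 300.

Therefore ∬_D (25) dx dy = 300.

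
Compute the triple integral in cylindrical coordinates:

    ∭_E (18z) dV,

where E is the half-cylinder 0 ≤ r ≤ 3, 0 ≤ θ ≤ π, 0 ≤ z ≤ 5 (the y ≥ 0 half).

In cylindrical coordinates, x = r cos(θ), y = r sin(θ), z = z, and dV = r dr dθ dz.

The integrand becomes 18z, so

    ∭_E (18z) dV = ∫_{0}^{π} ∫_{0}^{3} ∫_{0}^{5} (18z) · r dz dr dθ.

Inner (z): 225r.
Middle (r from 0 to 3): 2025/2.
Outer (θ): 2025π/2.

Therefore the triple integral equals 2025π/2.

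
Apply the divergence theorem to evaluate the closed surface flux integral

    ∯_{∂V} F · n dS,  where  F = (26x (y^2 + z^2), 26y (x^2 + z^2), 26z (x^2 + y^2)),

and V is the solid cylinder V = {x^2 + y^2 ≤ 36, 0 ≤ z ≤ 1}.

By the divergence theorem,

    ∯_{∂V} F · n dS = ∭_V (∇ · F) dV.

Compute the divergence:
    ∇ · F = ∂F_x/∂x + ∂F_y/∂y + ∂F_z/∂z = 26y^2 + 26z^2 + 26x^2 + 26z^2 + 26x^2 + 26y^2 = 52x^2 + 52y^2 + 52z^2.

In cylindrical coordinates, x = r cos(θ), y = r sin(θ), z = z, dV = r dr dθ dz, with 0 ≤ r ≤ 6, 0 ≤ θ ≤ 2π, 0 ≤ z ≤ 1.

The integrand, after substitution and multiplying by the volume element, becomes (52r^2 + 52z^2) · r, so

    ∭_V (∇·F) dV = ∫_0^{2π} ∫_0^{6} ∫_0^{1} (52r^2 + 52z^2) · r dz dr dθ.

Inner (z from 0 to 1): 52r (r^2 + 1/3).
Middle (r from 0 to 6): 17160.
Outer (θ from 0 to 2π): 34320π.

Therefore ∯_{∂V} F · n dS = 34320π.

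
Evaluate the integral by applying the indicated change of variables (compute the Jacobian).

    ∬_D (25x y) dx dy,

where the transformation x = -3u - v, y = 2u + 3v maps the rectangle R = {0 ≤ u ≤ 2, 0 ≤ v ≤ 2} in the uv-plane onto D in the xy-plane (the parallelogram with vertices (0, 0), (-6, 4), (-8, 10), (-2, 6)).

Compute the Jacobian determinant of (x, y) with respect to (u, v):

    ∂(x,y)/∂(u,v) = | -3  -1 | = (-3)(3) - (-1)(2) = -7.
                   | 2  3 |

Its absolute value is |J| = 7 (the area scaling factor).

Substituting x = -3u - v, y = 2u + 3v into the integrand,

    25x y → -150u^2 - 275u v - 75v^2,

so the integral becomes

    ∬_R (-150u^2 - 275u v - 75v^2) · |J| du dv = ∫_0^2 ∫_0^2 (-1050u^2 - 1925u v - 525v^2) dv du.

Inner (v): -2100u^2 - 3850u - 1400.
Outer (u): -16100.

Therefore ∬_D (25x y) dx dy = -16100.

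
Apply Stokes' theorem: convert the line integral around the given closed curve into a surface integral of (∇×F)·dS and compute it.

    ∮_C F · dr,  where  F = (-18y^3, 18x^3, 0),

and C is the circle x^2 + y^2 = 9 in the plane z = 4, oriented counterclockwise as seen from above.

Let S be the flat disk x^2 + y^2 ≤ 9 in the plane z = 4, with upward unit normal n̂ = ẑ. By Stokes' theorem,

    ∮_C F · dr = ∬_S (∇ × F) · n̂ dS = ∬_D (curl F)_z dA,

where D is the disk x^2 + y^2 ≤ 9.

Compute the curl of F = (-18y^3, 18x^3, 0):
    (∇ × F)_x = ∂F_z/∂y - ∂F_y/∂z = 0,
    (∇ × F)_y = ∂F_x/∂z - ∂F_z/∂x = 0,
    (∇ × F)_z = ∂F_y/∂x - ∂F_x/∂y = 54x^2 + 54y^2.

On z = 4, (curl F)_z = 54x^2 + 54y^2.

Convert to polar (x = r cos θ, y = r sin θ, dA = r dr dθ); the integrand becomes 54r^2, so

    ∬_D (curl F)_z dA = ∫_0^{2π} ∫_0^{3} (54r^2) · r dr dθ.

Inner (r from 0 to 3): 2187/2.
Outer (θ from 0 to 2π): 2187π.

Therefore ∮_C F · dr = 2187π.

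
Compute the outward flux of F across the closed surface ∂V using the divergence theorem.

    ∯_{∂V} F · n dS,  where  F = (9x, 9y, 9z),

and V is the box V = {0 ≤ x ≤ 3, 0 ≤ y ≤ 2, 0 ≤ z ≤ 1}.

By the divergence theorem,

    ∯_{∂V} F · n dS = ∭_V (∇ · F) dV.

Compute the divergence:
    ∇ · F = ∂F_x/∂x + ∂F_y/∂y + ∂F_z/∂z = 9 + 9 + 9 = 27.

V is a rectangular box, so dV = dx dy dz with 0 ≤ x ≤ 3, 0 ≤ y ≤ 2, 0 ≤ z ≤ 1.

Integrate (27) over V as an iterated integral:

    ∭_V (∇·F) dV = ∫_0^{3} ∫_0^{2} ∫_0^{1} (27) dz dy dx.

Inner (z from 0 to 1): 27.
Middle (y from 0 to 2): 54.
Outer (x from 0 to 3): 162.

Therefore ∯_{∂V} F · n dS = 162.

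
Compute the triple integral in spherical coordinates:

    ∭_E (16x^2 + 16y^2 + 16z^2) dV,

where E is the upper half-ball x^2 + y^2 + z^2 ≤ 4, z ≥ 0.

In spherical coordinates, x = ρ sin(φ) cos(θ), y = ρ sin(φ) sin(θ), z = ρ cos(φ), and dV = ρ^2 sin(φ) dρ dφ dθ.

The integrand becomes 16ρ^2, so

    ∭_E (16x^2 + 16y^2 + 16z^2) dV = ∫_{0}^{2π} ∫_{0}^{π/2} ∫_{0}^{2} (16ρ^2) · ρ^2 sin(φ) dρ dφ dθ.

Inner (ρ): 512sin(φ)/5.
Middle (φ): 512/5.
Outer (θ): 1024π/5.

Therefore the triple integral equals 1024π/5.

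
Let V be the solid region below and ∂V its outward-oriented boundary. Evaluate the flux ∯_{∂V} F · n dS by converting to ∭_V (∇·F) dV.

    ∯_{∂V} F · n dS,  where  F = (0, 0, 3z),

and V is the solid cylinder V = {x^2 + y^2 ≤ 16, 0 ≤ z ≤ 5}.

By the divergence theorem,

    ∯_{∂V} F · n dS = ∭_V (∇ · F) dV.

Compute the divergence:
    ∇ · F = ∂F_x/∂x + ∂F_y/∂y + ∂F_z/∂z = 0 + 0 + 3 = 3.

In cylindrical coordinates, x = r cos(θ), y = r sin(θ), z = z, dV = r dr dθ dz, with 0 ≤ r ≤ 4, 0 ≤ θ ≤ 2π, 0 ≤ z ≤ 5.

The integrand, after substitution and multiplying by the volume element, becomes (3) · r, so

    ∭_V (∇·F) dV = ∫_0^{2π} ∫_0^{4} ∫_0^{5} (3) · r dz dr dθ.

Inner (z from 0 to 5): 15r.
Middle (r from 0 to 4): 120.
Outer (θ from 0 to 2π): 240π.

Therefore ∯_{∂V} F · n dS = 240π.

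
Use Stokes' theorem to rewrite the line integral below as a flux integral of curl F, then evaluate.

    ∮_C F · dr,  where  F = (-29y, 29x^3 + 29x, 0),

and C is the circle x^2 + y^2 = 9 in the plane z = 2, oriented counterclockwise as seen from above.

Let S be the flat disk x^2 + y^2 ≤ 9 in the plane z = 2, with upward unit normal n̂ = ẑ. By Stokes' theorem,

    ∮_C F · dr = ∬_S (∇ × F) · n̂ dS = ∬_D (curl F)_z dA,

where D is the disk x^2 + y^2 ≤ 9.

Compute the curl of F = (-29y, 29x^3 + 29x, 0):
    (∇ × F)_x = ∂F_z/∂y - ∂F_y/∂z = 0,
    (∇ × F)_y = ∂F_x/∂z - ∂F_z/∂x = 0,
    (∇ × F)_z = ∂F_y/∂x - ∂F_x/∂y = 87x^2 + 58.

On z = 2, (curl F)_z = 87x^2 + 58.

Convert to polar (x = r cos θ, y = r sin θ, dA = r dr dθ); the integrand becomes 87r^2cos(θ)^2 + 58, so

    ∬_D (curl F)_z dA = ∫_0^{2π} ∫_0^{3} (87r^2cos(θ)^2 + 58) · r dr dθ.

Inner (r from 0 to 3): 7047cos(θ)^2/4 + 261.
Outer (θ from 0 to 2π): 9135π/4.

Therefore ∮_C F · dr = 9135π/4.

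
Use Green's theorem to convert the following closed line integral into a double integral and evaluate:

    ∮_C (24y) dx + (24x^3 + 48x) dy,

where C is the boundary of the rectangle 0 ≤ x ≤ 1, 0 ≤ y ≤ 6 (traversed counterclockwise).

Green's theorem converts the closed line integral into a double integral over the enclosed region D:

    ∮_C P dx + Q dy = ∬_D (∂Q/∂x - ∂P/∂y) dA.

Here P = 24y, Q = 24x^3 + 48x, so

    ∂Q/∂x = 72x^2 + 48,    ∂P/∂y = 24,
    ∂Q/∂x - ∂P/∂y = 72x^2 + 24.

D is the region 0 ≤ x ≤ 1, 0 ≤ y ≤ 6. Evaluating the double integral:

    ∬_D (72x^2 + 24) dA = ∫_0^{1} ∫_0^{6} (72x^2 + 24) dy dx.

Inner (y from 0 to 6): 432x^2 + 144.
Outer (x from 0 to 1): 288.

Therefore ∮_C P dx + Q dy = 288.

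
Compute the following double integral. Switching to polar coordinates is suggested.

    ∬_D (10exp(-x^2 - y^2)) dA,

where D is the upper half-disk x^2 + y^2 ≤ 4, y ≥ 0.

The region D is 0 ≤ r ≤ 2, 0 ≤ θ ≤ π in polar coordinates, where x = r cos(θ), y = r sin(θ), and dA = r dr dθ.

Under the substitution, the integrand becomes 10exp(-r^2), so

    ∬_D (10exp(-x^2 - y^2)) dA = ∫_{0}^{π} ∫_{0}^{2} (10exp(-r^2)) · r dr dθ.

Inner integral (in r): ∫_{0}^{2} (10exp(-r^2)) · r dr = 5 - 5exp(-4).

Outer integral (in θ): ∫_{0}^{π} (5 - 5exp(-4)) dθ = -5π exp(-4) + 5π.

Therefore ∬_D (10exp(-x^2 - y^2)) dA = -5π exp(-4) + 5π.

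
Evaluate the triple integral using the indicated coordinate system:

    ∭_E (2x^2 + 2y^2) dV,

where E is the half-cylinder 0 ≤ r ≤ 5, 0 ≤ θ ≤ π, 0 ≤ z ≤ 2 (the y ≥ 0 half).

In cylindrical coordinates, x = r cos(θ), y = r sin(θ), z = z, and dV = r dr dθ dz.

The integrand becomes 2r^2, so

    ∭_E (2x^2 + 2y^2) dV = ∫_{0}^{π} ∫_{0}^{5} ∫_{0}^{2} (2r^2) · r dz dr dθ.

Inner (z): 4r^3.
Middle (r from 0 to 5): 625.
Outer (θ): 625π.

Therefore the triple integral equals 625π.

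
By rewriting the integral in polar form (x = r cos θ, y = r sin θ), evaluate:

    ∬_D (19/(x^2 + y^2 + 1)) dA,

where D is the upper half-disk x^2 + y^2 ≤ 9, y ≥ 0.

The region D is 0 ≤ r ≤ 3, 0 ≤ θ ≤ π in polar coordinates, where x = r cos(θ), y = r sin(θ), and dA = r dr dθ.

Under the substitution, the integrand becomes 19/(r^2 + 1), so

    ∬_D (19/(x^2 + y^2 + 1)) dA = ∫_{0}^{π} ∫_{0}^{3} (19/(r^2 + 1)) · r dr dθ.

Inner integral (in r): ∫_{0}^{3} (19/(r^2 + 1)) · r dr = 19log(10)/2.

Outer integral (in θ): ∫_{0}^{π} (19log(10)/2) dθ = 19π log(10)/2.

Therefore ∬_D (19/(x^2 + y^2 + 1)) dA = 19π log(10)/2.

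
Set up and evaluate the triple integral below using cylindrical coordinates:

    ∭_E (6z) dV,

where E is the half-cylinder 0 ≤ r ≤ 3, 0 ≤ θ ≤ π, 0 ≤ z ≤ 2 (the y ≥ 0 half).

In cylindrical coordinates, x = r cos(θ), y = r sin(θ), z = z, and dV = r dr dθ dz.

The integrand becomes 6z, so

    ∭_E (6z) dV = ∫_{0}^{π} ∫_{0}^{3} ∫_{0}^{2} (6z) · r dz dr dθ.

Inner (z): 12r.
Middle (r from 0 to 3): 54.
Outer (θ): 54π.

Therefore the triple integral equals 54π.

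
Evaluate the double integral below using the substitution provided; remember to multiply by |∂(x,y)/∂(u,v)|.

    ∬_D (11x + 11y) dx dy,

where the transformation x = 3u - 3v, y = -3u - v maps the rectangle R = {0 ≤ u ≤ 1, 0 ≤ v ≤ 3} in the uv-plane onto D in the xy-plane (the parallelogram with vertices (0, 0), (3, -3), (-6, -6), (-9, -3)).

Compute the Jacobian determinant of (x, y) with respect to (u, v):

    ∂(x,y)/∂(u,v) = | 3  -3 | = (3)(-1) - (-3)(-3) = -12.
                   | -3  -1 |

Its absolute value is |J| = 12 (the area scaling factor).

Substituting x = 3u - 3v, y = -3u - v into the integrand,

    11x + 11y → -44v,

so the integral becomes

    ∬_R (-44v) · |J| du dv = ∫_0^1 ∫_0^3 (-528v) dv du.

Inner (v): -2376.
Outer (u): -2376.

Therefore ∬_D (11x + 11y) dx dy = -2376.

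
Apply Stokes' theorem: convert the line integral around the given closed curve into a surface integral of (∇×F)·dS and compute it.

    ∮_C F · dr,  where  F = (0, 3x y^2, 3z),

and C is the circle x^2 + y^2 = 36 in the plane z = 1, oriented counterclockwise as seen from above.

Let S be the flat disk x^2 + y^2 ≤ 36 in the plane z = 1, with upward unit normal n̂ = ẑ. By Stokes' theorem,

    ∮_C F · dr = ∬_S (∇ × F) · n̂ dS = ∬_D (curl F)_z dA,

where D is the disk x^2 + y^2 ≤ 36.

Compute the curl of F = (0, 3x y^2, 3z):
    (∇ × F)_x = ∂F_z/∂y - ∂F_y/∂z = 0,
    (∇ × F)_y = ∂F_x/∂z - ∂F_z/∂x = 0,
    (∇ × F)_z = ∂F_y/∂x - ∂F_x/∂y = 3y^2.

On z = 1, (curl F)_z = 3y^2.

Convert to polar (x = r cos θ, y = r sin θ, dA = r dr dθ); the integrand becomes 3r^2sin(θ)^2, so

    ∬_D (curl F)_z dA = ∫_0^{2π} ∫_0^{6} (3r^2sin(θ)^2) · r dr dθ.

Inner (r from 0 to 6): 972sin(θ)^2.
Outer (θ from 0 to 2π): 972π.

Therefore ∮_C F · dr = 972π.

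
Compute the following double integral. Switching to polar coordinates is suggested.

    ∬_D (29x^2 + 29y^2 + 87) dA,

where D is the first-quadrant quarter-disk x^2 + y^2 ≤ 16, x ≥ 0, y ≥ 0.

The region D is 0 ≤ r ≤ 4, 0 ≤ θ ≤ π/2 in polar coordinates, where x = r cos(θ), y = r sin(θ), and dA = r dr dθ.

Under the substitution, the integrand becomes 29r^2 + 87, so

    ∬_D (29x^2 + 29y^2 + 87) dA = ∫_{0}^{π/2} ∫_{0}^{4} (29r^2 + 87) · r dr dθ.

Inner integral (in r): ∫_{0}^{4} (29r^2 + 87) · r dr = 2552.

Outer integral (in θ): ∫_{0}^{π/2} (2552) dθ = 1276π.

Therefore ∬_D (29x^2 + 29y^2 + 87) dA = 1276π.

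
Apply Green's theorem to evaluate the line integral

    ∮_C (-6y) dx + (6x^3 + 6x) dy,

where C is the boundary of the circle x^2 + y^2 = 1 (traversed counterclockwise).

Green's theorem converts the closed line integral into a double integral over the enclosed region D:

    ∮_C P dx + Q dy = ∬_D (∂Q/∂x - ∂P/∂y) dA.

Here P = -6y, Q = 6x^3 + 6x, so

    ∂Q/∂x = 18x^2 + 6,    ∂P/∂y = -6,
    ∂Q/∂x - ∂P/∂y = 18x^2 + 12.

D is the region x^2 + y^2 ≤ 1. Evaluating the double integral:

In polar coordinates (x = r cos θ, y = r sin θ, dA = r dr dθ) the integrand becomes 18r^2cos(θ)^2 + 12, so

    ∬_D (18x^2 + 12) dA = ∫_0^{2π} ∫_0^{1} (18r^2cos(θ)^2 + 12) · r dr dθ.

Inner (r from 0 to 1): 9cos(θ)^2/2 + 6.
Outer (θ from 0 to 2π): 33π/2.

Therefore ∮_C P dx + Q dy = 33π/2.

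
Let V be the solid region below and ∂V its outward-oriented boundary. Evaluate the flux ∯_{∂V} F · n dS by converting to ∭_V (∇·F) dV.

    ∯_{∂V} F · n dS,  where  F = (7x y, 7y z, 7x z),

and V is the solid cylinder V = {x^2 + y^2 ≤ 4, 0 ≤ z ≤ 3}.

By the divergence theorem,

    ∯_{∂V} F · n dS = ∭_V (∇ · F) dV.

Compute the divergence:
    ∇ · F = ∂F_x/∂x + ∂F_y/∂y + ∂F_z/∂z = 7y + 7z + 7x = 7x + 7y + 7z.

In cylindrical coordinates, x = r cos(θ), y = r sin(θ), z = z, dV = r dr dθ dz, with 0 ≤ r ≤ 2, 0 ≤ θ ≤ 2π, 0 ≤ z ≤ 3.

The integrand, after substitution and multiplying by the volume element, becomes (7sqrt(2)r sin(θ + π/4) + 7z) · r, so

    ∭_V (∇·F) dV = ∫_0^{2π} ∫_0^{2} ∫_0^{3} (7sqrt(2)r sin(θ + π/4) + 7z) · r dz dr dθ.

Inner (z from 0 to 3): 21r (2sqrt(2)r sin(θ + π/4) + 3)/2.
Middle (r from 0 to 2): 56sqrt(2)sin(θ + π/4) + 63.
Outer (θ from 0 to 2π): 126π.

Therefore ∯_{∂V} F · n dS = 126π.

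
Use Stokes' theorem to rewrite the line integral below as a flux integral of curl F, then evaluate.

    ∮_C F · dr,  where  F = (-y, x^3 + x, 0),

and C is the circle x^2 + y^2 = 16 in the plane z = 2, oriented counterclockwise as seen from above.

Let S be the flat disk x^2 + y^2 ≤ 16 in the plane z = 2, with upward unit normal n̂ = ẑ. By Stokes' theorem,

    ∮_C F · dr = ∬_S (∇ × F) · n̂ dS = ∬_D (curl F)_z dA,

where D is the disk x^2 + y^2 ≤ 16.

Compute the curl of F = (-y, x^3 + x, 0):
    (∇ × F)_x = ∂F_z/∂y - ∂F_y/∂z = 0,
    (∇ × F)_y = ∂F_x/∂z - ∂F_z/∂x = 0,
    (∇ × F)_z = ∂F_y/∂x - ∂F_x/∂y = 3x^2 + 2.

On z = 2, (curl F)_z = 3x^2 + 2.

Convert to polar (x = r cos θ, y = r sin θ, dA = r dr dθ); the integrand becomes 3r^2cos(θ)^2 + 2, so

    ∬_D (curl F)_z dA = ∫_0^{2π} ∫_0^{4} (3r^2cos(θ)^2 + 2) · r dr dθ.

Inner (r from 0 to 4): 192cos(θ)^2 + 16.
Outer (θ from 0 to 2π): 224π.

Therefore ∮_C F · dr = 224π.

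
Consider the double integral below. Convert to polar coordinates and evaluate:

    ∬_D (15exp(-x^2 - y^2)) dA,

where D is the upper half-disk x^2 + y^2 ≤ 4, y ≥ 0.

The region D is 0 ≤ r ≤ 2, 0 ≤ θ ≤ π in polar coordinates, where x = r cos(θ), y = r sin(θ), and dA = r dr dθ.

Under the substitution, the integrand becomes 15exp(-r^2), so

    ∬_D (15exp(-x^2 - y^2)) dA = ∫_{0}^{π} ∫_{0}^{2} (15exp(-r^2)) · r dr dθ.

Inner integral (in r): ∫_{0}^{2} (15exp(-r^2)) · r dr = 15/2 - 15exp(-4)/2.

Outer integral (in θ): ∫_{0}^{π} (15/2 - 15exp(-4)/2) dθ = -15π (1 - exp(4))exp(-4)/2.

Therefore ∬_D (15exp(-x^2 - y^2)) dA = -15π (1 - exp(4))exp(-4)/2.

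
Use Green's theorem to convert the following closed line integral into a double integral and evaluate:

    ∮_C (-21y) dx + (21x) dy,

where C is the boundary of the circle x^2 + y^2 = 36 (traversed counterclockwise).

Green's theorem converts the closed line integral into a double integral over the enclosed region D:

    ∮_C P dx + Q dy = ∬_D (∂Q/∂x - ∂P/∂y) dA.

Here P = -21y, Q = 21x, so

    ∂Q/∂x = 21,    ∂P/∂y = -21,
    ∂Q/∂x - ∂P/∂y = 42.

D is the region x^2 + y^2 ≤ 36. Evaluating the double integral:

In polar coordinates (x = r cos θ, y = r sin θ, dA = r dr dθ) the integrand becomes 42, so

    ∬_D (42) dA = ∫_0^{2π} ∫_0^{6} (42) · r dr dθ.

Inner (r from 0 to 6): 756.
Outer (θ from 0 to 2π): 1512π.

Therefore ∮_C P dx + Q dy = 1512π.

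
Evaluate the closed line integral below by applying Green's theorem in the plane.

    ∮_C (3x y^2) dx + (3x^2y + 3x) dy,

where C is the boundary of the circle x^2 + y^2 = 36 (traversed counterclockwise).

Green's theorem converts the closed line integral into a double integral over the enclosed region D:

    ∮_C P dx + Q dy = ∬_D (∂Q/∂x - ∂P/∂y) dA.

Here P = 3x y^2, Q = 3x^2y + 3x, so

    ∂Q/∂x = 6x y + 3,    ∂P/∂y = 6x y,
    ∂Q/∂x - ∂P/∂y = 3.

D is the region x^2 + y^2 ≤ 36. Evaluating the double integral:

In polar coordinates (x = r cos θ, y = r sin θ, dA = r dr dθ) the integrand becomes 3, so

    ∬_D (3) dA = ∫_0^{2π} ∫_0^{6} (3) · r dr dθ.

Inner (r from 0 to 6): 54.
Outer (θ from 0 to 2π): 108π.

Therefore ∮_C P dx + Q dy = 108π.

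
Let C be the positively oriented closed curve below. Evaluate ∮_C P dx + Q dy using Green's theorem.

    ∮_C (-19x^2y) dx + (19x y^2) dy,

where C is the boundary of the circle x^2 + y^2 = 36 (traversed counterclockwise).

Green's theorem converts the closed line integral into a double integral over the enclosed region D:

    ∮_C P dx + Q dy = ∬_D (∂Q/∂x - ∂P/∂y) dA.

Here P = -19x^2y, Q = 19x y^2, so

    ∂Q/∂x = 19y^2,    ∂P/∂y = -19x^2,
    ∂Q/∂x - ∂P/∂y = 19x^2 + 19y^2.

D is the region x^2 + y^2 ≤ 36. Evaluating the double integral:

In polar coordinates (x = r cos θ, y = r sin θ, dA = r dr dθ) the integrand becomes 19r^2, so

    ∬_D (19x^2 + 19y^2) dA = ∫_0^{2π} ∫_0^{6} (19r^2) · r dr dθ.

Inner (r from 0 to 6): 6156.
Outer (θ from 0 to 2π): 12312π.

Therefore ∮_C P dx + Q dy = 12312π.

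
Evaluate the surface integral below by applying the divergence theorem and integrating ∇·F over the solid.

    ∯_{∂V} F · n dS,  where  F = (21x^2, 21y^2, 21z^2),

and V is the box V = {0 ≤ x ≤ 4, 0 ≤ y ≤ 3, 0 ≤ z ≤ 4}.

By the divergence theorem,

    ∯_{∂V} F · n dS = ∭_V (∇ · F) dV.

Compute the divergence:
    ∇ · F = ∂F_x/∂x + ∂F_y/∂y + ∂F_z/∂z = 42x + 42y + 42z.

V is a rectangular box, so dV = dx dy dz with 0 ≤ x ≤ 4, 0 ≤ y ≤ 3, 0 ≤ z ≤ 4.

Integrate (42x + 42y + 42z) over V as an iterated integral:

    ∭_V (∇·F) dV = ∫_0^{4} ∫_0^{3} ∫_0^{4} (42x + 42y + 42z) dz dy dx.

Inner (z from 0 to 4): 168x + 168y + 336.
Middle (y from 0 to 3): 504x + 1764.
Outer (x from 0 to 4): 11088.

Therefore ∯_{∂V} F · n dS = 11088.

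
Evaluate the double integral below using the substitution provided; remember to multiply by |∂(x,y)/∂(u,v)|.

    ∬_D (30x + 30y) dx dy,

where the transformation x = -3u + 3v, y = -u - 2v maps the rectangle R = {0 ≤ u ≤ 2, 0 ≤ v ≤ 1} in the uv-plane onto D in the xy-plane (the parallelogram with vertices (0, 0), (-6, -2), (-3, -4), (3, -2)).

Compute the Jacobian determinant of (x, y) with respect to (u, v):

    ∂(x,y)/∂(u,v) = | -3  3 | = (-3)(-2) - (3)(-1) = 9.
                   | -1  -2 |

Its absolute value is |J| = 9 (the area scaling factor).

Substituting x = -3u + 3v, y = -u - 2v into the integrand,

    30x + 30y → -120u + 30v,

so the integral becomes

    ∬_R (-120u + 30v) · |J| du dv = ∫_0^2 ∫_0^1 (-1080u + 270v) dv du.

Inner (v): 135 - 1080u.
Outer (u): -1890.

Therefore ∬_D (30x + 30y) dx dy = -1890.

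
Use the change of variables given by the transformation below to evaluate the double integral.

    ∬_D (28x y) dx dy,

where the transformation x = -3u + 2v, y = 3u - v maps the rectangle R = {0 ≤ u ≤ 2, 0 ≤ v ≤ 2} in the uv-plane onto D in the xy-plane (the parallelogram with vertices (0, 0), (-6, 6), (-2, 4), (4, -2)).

Compute the Jacobian determinant of (x, y) with respect to (u, v):

    ∂(x,y)/∂(u,v) = | -3  2 | = (-3)(-1) - (2)(3) = -3.
                   | 3  -1 |

Its absolute value is |J| = 3 (the area scaling factor).

Substituting x = -3u + 2v, y = 3u - v into the integrand,

    28x y → -252u^2 + 252u v - 56v^2,

so the integral becomes

    ∬_R (-252u^2 + 252u v - 56v^2) · |J| du dv = ∫_0^2 ∫_0^2 (-756u^2 + 756u v - 168v^2) dv du.

Inner (v): -1512u^2 + 1512u - 448.
Outer (u): -1904.

Therefore ∬_D (28x y) dx dy = -1904.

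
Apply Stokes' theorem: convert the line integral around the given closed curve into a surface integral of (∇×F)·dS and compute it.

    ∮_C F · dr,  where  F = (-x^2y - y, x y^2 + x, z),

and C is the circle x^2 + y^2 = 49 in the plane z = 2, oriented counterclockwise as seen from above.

Let S be the flat disk x^2 + y^2 ≤ 49 in the plane z = 2, with upward unit normal n̂ = ẑ. By Stokes' theorem,

    ∮_C F · dr = ∬_S (∇ × F) · n̂ dS = ∬_D (curl F)_z dA,

where D is the disk x^2 + y^2 ≤ 49.

Compute the curl of F = (-x^2y - y, x y^2 + x, z):
    (∇ × F)_x = ∂F_z/∂y - ∂F_y/∂z = 0,
    (∇ × F)_y = ∂F_x/∂z - ∂F_z/∂x = 0,
    (∇ × F)_z = ∂F_y/∂x - ∂F_x/∂y = x^2 + y^2 + 2.

On z = 2, (curl F)_z = x^2 + y^2 + 2.

Convert to polar (x = r cos θ, y = r sin θ, dA = r dr dθ); the integrand becomes r^2 + 2, so

    ∬_D (curl F)_z dA = ∫_0^{2π} ∫_0^{7} (r^2 + 2) · r dr dθ.

Inner (r from 0 to 7): 2597/4.
Outer (θ from 0 to 2π): 2597π/2.

Therefore ∮_C F · dr = 2597π/2.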